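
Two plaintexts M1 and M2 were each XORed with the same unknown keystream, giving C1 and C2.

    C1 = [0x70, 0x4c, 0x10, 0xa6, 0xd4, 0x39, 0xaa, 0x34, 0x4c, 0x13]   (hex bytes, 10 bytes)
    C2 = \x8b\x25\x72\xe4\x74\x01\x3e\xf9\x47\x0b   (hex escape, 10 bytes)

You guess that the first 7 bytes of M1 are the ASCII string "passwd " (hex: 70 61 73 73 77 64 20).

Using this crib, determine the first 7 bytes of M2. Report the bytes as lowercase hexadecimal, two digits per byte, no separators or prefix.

First, C1 ⊕ C2 = (M1 ⊕ K) ⊕ (M2 ⊕ K) = M1 ⊕ M2, so the key drops out. Then M2 = (M1 ⊕ M2) ⊕ M1 over the first 7 bytes.
byte 0: (70 XOR 8b) XOR 70 = fb XOR 70 = 8b
byte 1: (4c XOR 25) XOR 61 = 69 XOR 61 = 08
byte 2: (10 XOR 72) XOR 73 = 62 XOR 73 = 11
byte 3: (a6 XOR e4) XOR 73 = 42 XOR 73 = 31
byte 4: (d4 XOR 74) XOR 77 = a0 XOR 77 = d7
byte 5: (39 XOR 01) XOR 64 = 38 XOR 64 = 5c
byte 6: (aa XOR 3e) XOR 20 = 94 XOR 20 = b4

8b081131d75cb4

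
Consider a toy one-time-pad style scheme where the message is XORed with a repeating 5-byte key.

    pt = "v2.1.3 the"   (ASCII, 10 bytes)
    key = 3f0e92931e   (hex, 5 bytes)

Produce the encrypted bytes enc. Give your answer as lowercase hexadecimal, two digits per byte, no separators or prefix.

493cbca2300c2ee6fb7b

The 5-byte key repeats, so the effective keystream is 3f 0e 92 93 1e 3f 0e 92 93 1e.
byte 0: 118 xor  63 =  73
byte 1:  50 xor  14 =  60
byte 2:  46 xor 146 = 188
byte 3:  49 xor 147 = 162
byte 4:  46 xor  30 =  48
byte 5:  51 xor  63 =  12
byte 6:  32 xor  14 =  46
byte 7: 116 xor 146 = 230
byte 8: 104 xor 147 = 251
byte 9: 101 xor  30 = 123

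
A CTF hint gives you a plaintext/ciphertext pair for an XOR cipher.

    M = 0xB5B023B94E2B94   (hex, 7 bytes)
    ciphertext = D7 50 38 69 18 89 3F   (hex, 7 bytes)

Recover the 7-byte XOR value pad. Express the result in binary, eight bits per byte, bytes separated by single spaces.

01100010 11100000 00011011 11010000 01010110 10100010 10101011

Since ciphertext = M ⊕ pad, XORing both sides with M gives pad = M ⊕ ciphertext.
181 ^ 215 =  98
176 ^  80 = 224
 35 ^  56 =  27
185 ^ 105 = 208
 78 ^  24 =  86
 43 ^ 137 = 162
148 ^  63 = 171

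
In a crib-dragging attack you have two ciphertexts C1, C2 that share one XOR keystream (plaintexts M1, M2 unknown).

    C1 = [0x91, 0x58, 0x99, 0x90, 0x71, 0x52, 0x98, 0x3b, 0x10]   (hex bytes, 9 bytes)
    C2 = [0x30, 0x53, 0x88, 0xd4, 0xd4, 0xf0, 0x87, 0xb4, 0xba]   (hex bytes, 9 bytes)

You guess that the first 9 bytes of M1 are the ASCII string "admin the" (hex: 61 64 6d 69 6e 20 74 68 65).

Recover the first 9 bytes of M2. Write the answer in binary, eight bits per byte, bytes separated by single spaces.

11000000 01101111 01111100 00101101 11001011 10000010 01101011 11100111 11001111

First, C1 ⊕ C2 = (M1 ⊕ K) ⊕ (M2 ⊕ K) = M1 ⊕ M2, so the key drops out. Then M2 = (M1 ⊕ M2) ⊕ M1 over the first 9 bytes.
byte 0: (91 xor 30) xor 61 = a1 xor 61 = c0
byte 1: (58 xor 53) xor 64 = 0b xor 64 = 6f
byte 2: (99 xor 88) xor 6d = 11 xor 6d = 7c
byte 3: (90 xor d4) xor 69 = 44 xor 69 = 2d
byte 4: (71 xor d4) xor 6e = a5 xor 6e = cb
byte 5: (52 xor f0) xor 20 = a2 xor 20 = 82
byte 6: (98 xor 87) xor 74 = 1f xor 74 = 6b
byte 7: (3b xor b4) xor 68 = 8f xor 68 = e7
byte 8: (10 xor ba) xor 65 = aa xor 65 = cf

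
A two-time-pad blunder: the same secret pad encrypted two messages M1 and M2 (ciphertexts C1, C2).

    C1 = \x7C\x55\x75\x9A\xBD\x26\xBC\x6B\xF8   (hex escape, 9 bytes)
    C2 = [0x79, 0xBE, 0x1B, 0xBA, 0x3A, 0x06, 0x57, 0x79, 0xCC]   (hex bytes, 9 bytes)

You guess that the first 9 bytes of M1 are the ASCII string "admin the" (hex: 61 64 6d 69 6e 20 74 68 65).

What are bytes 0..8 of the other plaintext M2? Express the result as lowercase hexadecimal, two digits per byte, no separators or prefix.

648f0349e9009f7a51

First, C1 ⊕ C2 = (M1 ⊕ K) ⊕ (M2 ⊕ K) = M1 ⊕ M2, so the key drops out. Then M2 = (M1 ⊕ M2) ⊕ M1 over the first 9 bytes.
byte 0: (7c xor 79) xor 61 = 05 xor 61 = 64
byte 1: (55 xor be) xor 64 = eb xor 64 = 8f
byte 2: (75 xor 1b) xor 6d = 6e xor 6d = 03
byte 3: (9a xor ba) xor 69 = 20 xor 69 = 49
byte 4: (bd xor 3a) xor 6e = 87 xor 6e = e9
byte 5: (26 xor 06) xor 20 = 20 xor 20 = 00
byte 6: (bc xor 57) xor 74 = eb xor 74 = 9f
byte 7: (6b xor 79) xor 68 = 12 xor 68 = 7a
byte 8: (f8 xor cc) xor 65 = 34 xor 65 = 51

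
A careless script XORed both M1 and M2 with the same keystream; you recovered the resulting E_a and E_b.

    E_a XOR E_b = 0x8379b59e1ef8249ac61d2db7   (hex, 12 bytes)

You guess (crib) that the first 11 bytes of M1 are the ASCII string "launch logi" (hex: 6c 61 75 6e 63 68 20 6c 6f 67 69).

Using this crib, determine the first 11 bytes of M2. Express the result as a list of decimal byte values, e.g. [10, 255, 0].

Since E_a ⊕ E_b = M1 ⊕ M2, XORing with the guessed M1 bytes yields the corresponding M2 bytes: M2 = (E_a ⊕ E_b) ⊕ M1.
byte 0: 83 ⊕ 6c = ef
byte 1: 79 ⊕ 61 = 18
byte 2: b5 ⊕ 75 = c0
byte 3: 9e ⊕ 6e = f0
byte 4: 1e ⊕ 63 = 7d
byte 5: f8 ⊕ 68 = 90
byte 6: 24 ⊕ 20 = 04
byte 7: 9a ⊕ 6c = f6
byte 8: c6 ⊕ 6f = a9
byte 9: 1d ⊕ 67 = 7a
byte 10: 2d ⊕ 69 = 44

[239, 24, 192, 240, 125, 144, 4, 246, 169, 122, 68]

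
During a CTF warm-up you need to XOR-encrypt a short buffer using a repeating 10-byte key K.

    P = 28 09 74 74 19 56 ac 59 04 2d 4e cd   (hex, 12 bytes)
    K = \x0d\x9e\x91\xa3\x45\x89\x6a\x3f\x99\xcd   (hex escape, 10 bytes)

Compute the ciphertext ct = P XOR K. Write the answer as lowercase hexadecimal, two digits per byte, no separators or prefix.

2597e5d75cdfc6669de04353

The 10-byte key repeats, so the effective keystream is 0d 9e 91 a3 45 89 6a 3f 99 cd 0d 9e.
byte 0: 00101000 xor 00001101 = 00100101
byte 1: 00001001 xor 10011110 = 10010111
byte 2: 01110100 xor 10010001 = 11100101
byte 3: 01110100 xor 10100011 = 11010111
byte 4: 00011001 xor 01000101 = 01011100
byte 5: 01010110 xor 10001001 = 11011111
byte 6: 10101100 xor 01101010 = 11000110
byte 7: 01011001 xor 00111111 = 01100110
byte 8: 00000100 xor 10011001 = 10011101
byte 9: 00101101 xor 11001101 = 11100000
byte 10: 01001110 xor 00001101 = 01000011
byte 11: 11001101 xor 10011110 = 01010011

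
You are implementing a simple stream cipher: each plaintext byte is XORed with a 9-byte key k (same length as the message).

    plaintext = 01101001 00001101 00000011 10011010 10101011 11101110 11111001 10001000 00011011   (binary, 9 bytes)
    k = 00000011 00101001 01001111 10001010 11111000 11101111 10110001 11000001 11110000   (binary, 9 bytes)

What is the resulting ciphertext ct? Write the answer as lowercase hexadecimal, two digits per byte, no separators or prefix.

byte 0: 01101001 xor 00000011 = 01101010
byte 1: 00001101 xor 00101001 = 00100100
byte 2: 00000011 xor 01001111 = 01001100
byte 3: 10011010 xor 10001010 = 00010000
byte 4: 10101011 xor 11111000 = 01010011
byte 5: 11101110 xor 11101111 = 00000001
byte 6: 11111001 xor 10110001 = 01001000
byte 7: 10001000 xor 11000001 = 01001001
byte 8: 00011011 xor 11110000 = 11101011

6a244c1053014849eb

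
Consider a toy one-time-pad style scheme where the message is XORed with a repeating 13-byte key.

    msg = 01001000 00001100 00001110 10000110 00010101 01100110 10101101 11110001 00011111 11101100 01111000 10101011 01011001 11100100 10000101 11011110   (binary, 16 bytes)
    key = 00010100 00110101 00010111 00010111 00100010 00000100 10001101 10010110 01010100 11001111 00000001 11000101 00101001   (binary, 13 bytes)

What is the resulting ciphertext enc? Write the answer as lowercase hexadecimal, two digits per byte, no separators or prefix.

The 13-byte key repeats, so the effective keystream is 14 35 17 17 22 04 8d 96 54 cf 01 c5 29 14 35 17.
byte 0: 48 XOR 14 = 5c
byte 1: 0c XOR 35 = 39
byte 2: 0e XOR 17 = 19
byte 3: 86 XOR 17 = 91
byte 4: 15 XOR 22 = 37
byte 5: 66 XOR 04 = 62
byte 6: ad XOR 8d = 20
byte 7: f1 XOR 96 = 67
byte 8: 1f XOR 54 = 4b
byte 9: ec XOR cf = 23
byte 10: 78 XOR 01 = 79
byte 11: ab XOR c5 = 6e
byte 12: 59 XOR 29 = 70
byte 13: e4 XOR 14 = f0
byte 14: 85 XOR 35 = b0
byte 15: de XOR 17 = c9

5c391991376220674b23796e70f0b0c9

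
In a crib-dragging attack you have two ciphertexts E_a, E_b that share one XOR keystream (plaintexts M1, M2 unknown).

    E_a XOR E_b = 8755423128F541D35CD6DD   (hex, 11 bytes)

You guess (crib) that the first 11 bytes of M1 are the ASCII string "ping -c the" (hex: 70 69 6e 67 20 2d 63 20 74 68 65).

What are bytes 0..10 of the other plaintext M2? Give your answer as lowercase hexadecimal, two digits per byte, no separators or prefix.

f73c2c5608d822f328beb8

Since E_a ⊕ E_b = M1 ⊕ M2, XORing with the guessed M1 bytes yields the corresponding M2 bytes: M2 = (E_a ⊕ E_b) ⊕ M1.
87 ^ 70 = f7
55 ^ 69 = 3c
42 ^ 6e = 2c
31 ^ 67 = 56
28 ^ 20 = 08
f5 ^ 2d = d8
41 ^ 63 = 22
d3 ^ 20 = f3
5c ^ 74 = 28
d6 ^ 68 = be
dd ^ 65 = b8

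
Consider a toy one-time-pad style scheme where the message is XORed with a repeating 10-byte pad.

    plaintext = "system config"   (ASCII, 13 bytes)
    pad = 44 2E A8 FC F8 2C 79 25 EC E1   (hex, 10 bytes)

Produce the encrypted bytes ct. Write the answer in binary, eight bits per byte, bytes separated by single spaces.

00110111 01010111 11011011 10001000 10011101 01000001 01011001 01000110 10000011 10001111 00100010 01000111 11001111

The 10-byte key repeats, so the effective keystream is 44 2e a8 fc f8 2c 79 25 ec e1 44 2e a8.
byte 0: 73 XOR 44 = 37
byte 1: 79 XOR 2e = 57
byte 2: 73 XOR a8 = db
byte 3: 74 XOR fc = 88
byte 4: 65 XOR f8 = 9d
byte 5: 6d XOR 2c = 41
byte 6: 20 XOR 79 = 59
byte 7: 63 XOR 25 = 46
byte 8: 6f XOR ec = 83
byte 9: 6e XOR e1 = 8f
byte 10: 66 XOR 44 = 22
byte 11: 69 XOR 2e = 47
byte 12: 67 XOR a8 = cf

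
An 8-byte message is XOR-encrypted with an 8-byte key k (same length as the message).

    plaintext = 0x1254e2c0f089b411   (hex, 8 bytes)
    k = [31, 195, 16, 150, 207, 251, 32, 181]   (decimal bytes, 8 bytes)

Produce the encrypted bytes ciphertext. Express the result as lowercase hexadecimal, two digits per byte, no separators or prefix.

0d97f2563f7294a4

XOR is its own inverse, so applying the key byte-wise gives the result directly.
byte 0: 12 ⊕ 1f = 0d
byte 1: 54 ⊕ c3 = 97
byte 2: e2 ⊕ 10 = f2
byte 3: c0 ⊕ 96 = 56
byte 4: f0 ⊕ cf = 3f
byte 5: 89 ⊕ fb = 72
byte 6: b4 ⊕ 20 = 94
byte 7: 11 ⊕ b5 = a4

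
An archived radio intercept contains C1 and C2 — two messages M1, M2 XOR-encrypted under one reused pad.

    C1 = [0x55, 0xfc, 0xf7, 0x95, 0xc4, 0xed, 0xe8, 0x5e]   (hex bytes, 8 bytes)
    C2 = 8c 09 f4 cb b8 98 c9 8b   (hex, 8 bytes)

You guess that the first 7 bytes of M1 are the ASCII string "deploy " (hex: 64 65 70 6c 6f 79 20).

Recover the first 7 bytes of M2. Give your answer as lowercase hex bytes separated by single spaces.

First, C1 ⊕ C2 = (M1 ⊕ K) ⊕ (M2 ⊕ K) = M1 ⊕ M2, so the key drops out. Then M2 = (M1 ⊕ M2) ⊕ M1 over the first 7 bytes.
byte 0: (55 ^ 8c) ^ 64 = d9 ^ 64 = bd
byte 1: (fc ^ 09) ^ 65 = f5 ^ 65 = 90
byte 2: (f7 ^ f4) ^ 70 = 03 ^ 70 = 73
byte 3: (95 ^ cb) ^ 6c = 5e ^ 6c = 32
byte 4: (c4 ^ b8) ^ 6f = 7c ^ 6f = 13
byte 5: (ed ^ 98) ^ 79 = 75 ^ 79 = 0c
byte 6: (e8 ^ c9) ^ 20 = 21 ^ 20 = 01

bd 90 73 32 13 0c 01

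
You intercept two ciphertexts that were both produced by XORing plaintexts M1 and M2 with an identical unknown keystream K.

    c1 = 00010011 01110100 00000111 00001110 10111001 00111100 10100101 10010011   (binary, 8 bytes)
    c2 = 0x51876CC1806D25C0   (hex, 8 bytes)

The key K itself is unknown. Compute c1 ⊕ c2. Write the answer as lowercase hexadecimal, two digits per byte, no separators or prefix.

42f36bcf39518053

c1 ⊕ c2 = (M1 ⊕ K) ⊕ (M2 ⊕ K) = M1 ⊕ M2 — the shared key cancels under XOR.
00010011 xor 01010001 = 01000010
01110100 xor 10000111 = 11110011
00000111 xor 01101100 = 01101011
00001110 xor 11000001 = 11001111
10111001 xor 10000000 = 00111001
00111100 xor 01101101 = 01010001
10100101 xor 00100101 = 10000000
10010011 xor 11000000 = 01010011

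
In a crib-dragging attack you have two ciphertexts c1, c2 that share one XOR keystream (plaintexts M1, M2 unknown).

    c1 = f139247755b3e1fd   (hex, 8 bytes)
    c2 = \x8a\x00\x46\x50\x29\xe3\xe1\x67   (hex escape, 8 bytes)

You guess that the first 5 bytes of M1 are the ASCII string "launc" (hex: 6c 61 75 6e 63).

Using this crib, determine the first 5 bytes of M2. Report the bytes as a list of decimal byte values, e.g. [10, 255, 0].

[23, 88, 23, 73, 31]

First, c1 ⊕ c2 = (M1 ⊕ K) ⊕ (M2 ⊕ K) = M1 ⊕ M2, so the key drops out. Then M2 = (M1 ⊕ M2) ⊕ M1 over the first 5 bytes.
byte 0: (f1 ^ 8a) ^ 6c = 7b ^ 6c = 17
byte 1: (39 ^ 00) ^ 61 = 39 ^ 61 = 58
byte 2: (24 ^ 46) ^ 75 = 62 ^ 75 = 17
byte 3: (77 ^ 50) ^ 6e = 27 ^ 6e = 49
byte 4: (55 ^ 29) ^ 63 = 7c ^ 63 = 1f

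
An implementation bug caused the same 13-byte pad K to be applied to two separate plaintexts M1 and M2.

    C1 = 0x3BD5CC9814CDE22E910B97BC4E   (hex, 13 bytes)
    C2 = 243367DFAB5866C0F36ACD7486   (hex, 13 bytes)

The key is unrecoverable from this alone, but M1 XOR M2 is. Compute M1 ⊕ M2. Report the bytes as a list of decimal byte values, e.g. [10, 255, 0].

C1 ⊕ C2 = (M1 ⊕ K) ⊕ (M2 ⊕ K) = M1 ⊕ M2 — the shared key cancels under XOR.
3b xor 24 = 1f
d5 xor 33 = e6
cc xor 67 = ab
98 xor df = 47
14 xor ab = bf
cd xor 58 = 95
e2 xor 66 = 84
2e xor c0 = ee
91 xor f3 = 62
0b xor 6a = 61
97 xor cd = 5a
bc xor 74 = c8
4e xor 86 = c8

[31, 230, 171, 71, 191, 149, 132, 238, 98, 97, 90, 200, 200]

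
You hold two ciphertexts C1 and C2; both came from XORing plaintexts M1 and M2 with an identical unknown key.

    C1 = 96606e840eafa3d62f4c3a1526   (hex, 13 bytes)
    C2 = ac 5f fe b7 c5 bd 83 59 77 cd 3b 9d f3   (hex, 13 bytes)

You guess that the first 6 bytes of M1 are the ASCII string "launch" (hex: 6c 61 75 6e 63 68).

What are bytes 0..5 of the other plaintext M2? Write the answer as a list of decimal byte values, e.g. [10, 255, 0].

[86, 94, 229, 93, 168, 122]

First, C1 ⊕ C2 = (M1 ⊕ K) ⊕ (M2 ⊕ K) = M1 ⊕ M2, so the key drops out. Then M2 = (M1 ⊕ M2) ⊕ M1 over the first 6 bytes.
byte 0: (96 ⊕ ac) ⊕ 6c = 3a ⊕ 6c = 56
byte 1: (60 ⊕ 5f) ⊕ 61 = 3f ⊕ 61 = 5e
byte 2: (6e ⊕ fe) ⊕ 75 = 90 ⊕ 75 = e5
byte 3: (84 ⊕ b7) ⊕ 6e = 33 ⊕ 6e = 5d
byte 4: (0e ⊕ c5) ⊕ 63 = cb ⊕ 63 = a8
byte 5: (af ⊕ bd) ⊕ 68 = 12 ⊕ 68 = 7a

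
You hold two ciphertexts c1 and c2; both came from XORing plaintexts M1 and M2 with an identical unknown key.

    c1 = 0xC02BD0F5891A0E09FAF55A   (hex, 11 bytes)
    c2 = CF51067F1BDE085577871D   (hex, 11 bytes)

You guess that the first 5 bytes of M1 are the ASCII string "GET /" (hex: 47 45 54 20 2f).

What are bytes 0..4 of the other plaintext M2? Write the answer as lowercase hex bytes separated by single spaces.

First, c1 ⊕ c2 = (M1 ⊕ K) ⊕ (M2 ⊕ K) = M1 ⊕ M2, so the key drops out. Then M2 = (M1 ⊕ M2) ⊕ M1 over the first 5 bytes.
byte 0: (c0 xor cf) xor 47 = 0f xor 47 = 48
byte 1: (2b xor 51) xor 45 = 7a xor 45 = 3f
byte 2: (d0 xor 06) xor 54 = d6 xor 54 = 82
byte 3: (f5 xor 7f) xor 20 = 8a xor 20 = aa
byte 4: (89 xor 1b) xor 2f = 92 xor 2f = bd

48 3f 82 aa bd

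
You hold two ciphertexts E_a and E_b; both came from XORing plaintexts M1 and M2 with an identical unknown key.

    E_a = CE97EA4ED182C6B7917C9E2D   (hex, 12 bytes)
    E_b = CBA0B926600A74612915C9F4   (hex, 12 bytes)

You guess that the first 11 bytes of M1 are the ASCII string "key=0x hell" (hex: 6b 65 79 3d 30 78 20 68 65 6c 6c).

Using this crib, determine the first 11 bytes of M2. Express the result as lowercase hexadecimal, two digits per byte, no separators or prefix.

First, E_a ⊕ E_b = (M1 ⊕ K) ⊕ (M2 ⊕ K) = M1 ⊕ M2, so the key drops out. Then M2 = (M1 ⊕ M2) ⊕ M1 over the first 11 bytes.
byte 0: (ce ^ cb) ^ 6b = 05 ^ 6b = 6e
byte 1: (97 ^ a0) ^ 65 = 37 ^ 65 = 52
byte 2: (ea ^ b9) ^ 79 = 53 ^ 79 = 2a
byte 3: (4e ^ 26) ^ 3d = 68 ^ 3d = 55
byte 4: (d1 ^ 60) ^ 30 = b1 ^ 30 = 81
byte 5: (82 ^ 0a) ^ 78 = 88 ^ 78 = f0
byte 6: (c6 ^ 74) ^ 20 = b2 ^ 20 = 92
byte 7: (b7 ^ 61) ^ 68 = d6 ^ 68 = be
byte 8: (91 ^ 29) ^ 65 = b8 ^ 65 = dd
byte 9: (7c ^ 15) ^ 6c = 69 ^ 6c = 05
byte 10: (9e ^ c9) ^ 6c = 57 ^ 6c = 3b

6e522a5581f092bedd053b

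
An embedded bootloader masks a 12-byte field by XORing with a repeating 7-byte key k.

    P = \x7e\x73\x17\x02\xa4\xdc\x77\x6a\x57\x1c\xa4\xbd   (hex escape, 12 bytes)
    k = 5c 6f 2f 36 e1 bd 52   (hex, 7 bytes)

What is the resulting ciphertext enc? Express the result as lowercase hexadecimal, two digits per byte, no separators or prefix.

221c3834456125363833925c

The 7-byte key repeats, so the effective keystream is 5c 6f 2f 36 e1 bd 52 5c 6f 2f 36 e1.
byte 0: 126 ⊕  92 =  34
byte 1: 115 ⊕ 111 =  28
byte 2:  23 ⊕  47 =  56
byte 3:   2 ⊕  54 =  52
byte 4: 164 ⊕ 225 =  69
byte 5: 220 ⊕ 189 =  97
byte 6: 119 ⊕  82 =  37
byte 7: 106 ⊕  92 =  54
byte 8:  87 ⊕ 111 =  56
byte 9:  28 ⊕  47 =  51
byte 10: 164 ⊕  54 = 146
byte 11: 189 ⊕ 225 =  92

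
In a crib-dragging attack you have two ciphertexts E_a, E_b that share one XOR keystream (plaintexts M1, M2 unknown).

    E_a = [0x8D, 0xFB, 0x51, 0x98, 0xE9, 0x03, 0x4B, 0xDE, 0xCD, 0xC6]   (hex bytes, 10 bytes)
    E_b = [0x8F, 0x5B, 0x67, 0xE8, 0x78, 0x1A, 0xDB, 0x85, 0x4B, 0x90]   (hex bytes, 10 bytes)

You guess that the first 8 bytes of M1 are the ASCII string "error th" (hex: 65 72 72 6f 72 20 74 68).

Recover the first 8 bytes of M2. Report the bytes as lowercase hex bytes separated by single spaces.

First, E_a ⊕ E_b = (M1 ⊕ K) ⊕ (M2 ⊕ K) = M1 ⊕ M2, so the key drops out. Then M2 = (M1 ⊕ M2) ⊕ M1 over the first 8 bytes.
byte 0: (8d XOR 8f) XOR 65 = 02 XOR 65 = 67
byte 1: (fb XOR 5b) XOR 72 = a0 XOR 72 = d2
byte 2: (51 XOR 67) XOR 72 = 36 XOR 72 = 44
byte 3: (98 XOR e8) XOR 6f = 70 XOR 6f = 1f
byte 4: (e9 XOR 78) XOR 72 = 91 XOR 72 = e3
byte 5: (03 XOR 1a) XOR 20 = 19 XOR 20 = 39
byte 6: (4b XOR db) XOR 74 = 90 XOR 74 = e4
byte 7: (de XOR 85) XOR 68 = 5b XOR 68 = 33

67 d2 44 1f e3 39 e4 33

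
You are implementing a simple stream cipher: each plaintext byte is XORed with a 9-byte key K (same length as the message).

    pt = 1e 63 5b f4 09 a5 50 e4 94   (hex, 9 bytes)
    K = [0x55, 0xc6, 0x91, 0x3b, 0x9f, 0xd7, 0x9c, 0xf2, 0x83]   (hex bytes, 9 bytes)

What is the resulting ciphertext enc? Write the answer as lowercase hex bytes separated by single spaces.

XOR is its own inverse, so applying the key byte-wise gives the result directly.
1e ^ 55 = 4b
63 ^ c6 = a5
5b ^ 91 = ca
f4 ^ 3b = cf
09 ^ 9f = 96
a5 ^ d7 = 72
50 ^ 9c = cc
e4 ^ f2 = 16
94 ^ 83 = 17

4b a5 ca cf 96 72 cc 16 17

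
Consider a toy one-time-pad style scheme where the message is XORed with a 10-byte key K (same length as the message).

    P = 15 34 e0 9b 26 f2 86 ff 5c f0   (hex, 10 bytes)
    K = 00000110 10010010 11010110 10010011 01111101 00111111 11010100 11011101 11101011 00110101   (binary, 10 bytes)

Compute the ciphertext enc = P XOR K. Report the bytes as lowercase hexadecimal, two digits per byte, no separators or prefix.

13a636085bcd5222b7c5

00010101 xor 00000110 = 00010011
00110100 xor 10010010 = 10100110
11100000 xor 11010110 = 00110110
10011011 xor 10010011 = 00001000
00100110 xor 01111101 = 01011011
11110010 xor 00111111 = 11001101
10000110 xor 11010100 = 01010010
11111111 xor 11011101 = 00100010
01011100 xor 11101011 = 10110111
11110000 xor 00110101 = 11000101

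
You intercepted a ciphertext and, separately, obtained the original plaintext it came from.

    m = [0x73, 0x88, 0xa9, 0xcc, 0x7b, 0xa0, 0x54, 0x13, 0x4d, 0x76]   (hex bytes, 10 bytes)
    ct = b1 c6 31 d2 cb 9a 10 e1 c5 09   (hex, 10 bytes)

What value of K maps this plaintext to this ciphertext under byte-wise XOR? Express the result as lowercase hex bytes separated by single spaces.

Since ct = m ⊕ K, XORing both sides with m gives K = m ⊕ ct.
73 XOR b1 = c2
88 XOR c6 = 4e
a9 XOR 31 = 98
cc XOR d2 = 1e
7b XOR cb = b0
a0 XOR 9a = 3a
54 XOR 10 = 44
13 XOR e1 = f2
4d XOR c5 = 88
76 XOR 09 = 7f

c2 4e 98 1e b0 3a 44 f2 88 7f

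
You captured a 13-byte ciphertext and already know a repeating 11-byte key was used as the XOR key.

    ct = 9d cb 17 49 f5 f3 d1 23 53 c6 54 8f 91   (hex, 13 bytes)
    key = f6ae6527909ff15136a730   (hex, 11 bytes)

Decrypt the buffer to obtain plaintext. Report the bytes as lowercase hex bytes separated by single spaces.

6b 65 72 6e 65 6c 20 72 65 61 64 79 3f

The 11-byte key repeats, so the effective keystream is f6 ae 65 27 90 9f f1 51 36 a7 30 f6 ae.
byte 0: 10011101 ⊕ 11110110 = 01101011
byte 1: 11001011 ⊕ 10101110 = 01100101
byte 2: 00010111 ⊕ 01100101 = 01110010
byte 3: 01001001 ⊕ 00100111 = 01101110
byte 4: 11110101 ⊕ 10010000 = 01100101
byte 5: 11110011 ⊕ 10011111 = 01101100
byte 6: 11010001 ⊕ 11110001 = 00100000
byte 7: 00100011 ⊕ 01010001 = 01110010
byte 8: 01010011 ⊕ 00110110 = 01100101
byte 9: 11000110 ⊕ 10100111 = 01100001
byte 10: 01010100 ⊕ 00110000 = 01100100
byte 11: 10001111 ⊕ 11110110 = 01111001
byte 12: 10010001 ⊕ 10101110 = 00111111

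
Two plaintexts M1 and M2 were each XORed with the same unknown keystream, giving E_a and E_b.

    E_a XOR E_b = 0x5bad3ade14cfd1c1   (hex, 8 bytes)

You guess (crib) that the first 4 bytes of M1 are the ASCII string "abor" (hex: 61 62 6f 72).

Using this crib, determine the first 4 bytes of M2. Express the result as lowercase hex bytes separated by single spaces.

Since E_a ⊕ E_b = M1 ⊕ M2, XORing with the guessed M1 bytes yields the corresponding M2 bytes: M2 = (E_a ⊕ E_b) ⊕ M1.
byte 0: 01011011 ^ 01100001 = 00111010
byte 1: 10101101 ^ 01100010 = 11001111
byte 2: 00111010 ^ 01101111 = 01010101
byte 3: 11011110 ^ 01110010 = 10101100

3a cf 55 ac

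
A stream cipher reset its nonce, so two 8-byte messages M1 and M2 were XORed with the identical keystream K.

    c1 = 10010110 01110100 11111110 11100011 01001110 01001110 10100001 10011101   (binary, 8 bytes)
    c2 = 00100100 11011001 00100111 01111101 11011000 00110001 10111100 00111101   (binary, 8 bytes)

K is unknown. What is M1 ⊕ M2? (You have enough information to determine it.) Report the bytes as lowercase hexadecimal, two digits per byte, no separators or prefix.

b2add99e967f1da0

c1 ⊕ c2 = (M1 ⊕ K) ⊕ (M2 ⊕ K) = M1 ⊕ M2 — the shared key cancels under XOR.
96 ^ 24 = b2
74 ^ d9 = ad
fe ^ 27 = d9
e3 ^ 7d = 9e
4e ^ d8 = 96
4e ^ 31 = 7f
a1 ^ bc = 1d
9d ^ 3d = a0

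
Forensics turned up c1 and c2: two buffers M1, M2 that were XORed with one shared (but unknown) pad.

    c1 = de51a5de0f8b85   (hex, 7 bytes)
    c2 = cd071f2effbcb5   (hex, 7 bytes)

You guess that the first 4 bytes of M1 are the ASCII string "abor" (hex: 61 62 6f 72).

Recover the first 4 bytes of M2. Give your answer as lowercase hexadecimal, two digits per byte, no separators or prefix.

First, c1 ⊕ c2 = (M1 ⊕ K) ⊕ (M2 ⊕ K) = M1 ⊕ M2, so the key drops out. Then M2 = (M1 ⊕ M2) ⊕ M1 over the first 4 bytes.
byte 0: (de ⊕ cd) ⊕ 61 = 13 ⊕ 61 = 72
byte 1: (51 ⊕ 07) ⊕ 62 = 56 ⊕ 62 = 34
byte 2: (a5 ⊕ 1f) ⊕ 6f = ba ⊕ 6f = d5
byte 3: (de ⊕ 2e) ⊕ 72 = f0 ⊕ 72 = 82

7234d582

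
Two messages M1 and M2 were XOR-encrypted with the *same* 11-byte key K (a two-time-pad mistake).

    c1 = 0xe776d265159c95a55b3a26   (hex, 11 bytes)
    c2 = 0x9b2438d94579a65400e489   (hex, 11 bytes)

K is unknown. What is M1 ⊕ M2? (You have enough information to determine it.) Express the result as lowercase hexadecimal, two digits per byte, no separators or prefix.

c1 ⊕ c2 = (M1 ⊕ K) ⊕ (M2 ⊕ K) = M1 ⊕ M2 — the shared key cancels under XOR.
e7 xor 9b = 7c
76 xor 24 = 52
d2 xor 38 = ea
65 xor d9 = bc
15 xor 45 = 50
9c xor 79 = e5
95 xor a6 = 33
a5 xor 54 = f1
5b xor 00 = 5b
3a xor e4 = de
26 xor 89 = af

7c52eabc50e533f15bdeaf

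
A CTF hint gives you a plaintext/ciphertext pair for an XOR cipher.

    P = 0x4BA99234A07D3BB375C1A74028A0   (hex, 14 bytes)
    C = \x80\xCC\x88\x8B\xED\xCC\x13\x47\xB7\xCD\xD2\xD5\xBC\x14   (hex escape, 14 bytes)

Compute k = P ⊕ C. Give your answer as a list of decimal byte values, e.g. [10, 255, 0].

Since C = P ⊕ k, XORing both sides with P gives k = P ⊕ C.
4b XOR 80 = cb
a9 XOR cc = 65
92 XOR 88 = 1a
34 XOR 8b = bf
a0 XOR ed = 4d
7d XOR cc = b1
3b XOR 13 = 28
b3 XOR 47 = f4
75 XOR b7 = c2
c1 XOR cd = 0c
a7 XOR d2 = 75
40 XOR d5 = 95
28 XOR bc = 94
a0 XOR 14 = b4

[203, 101, 26, 191, 77, 177, 40, 244, 194, 12, 117, 149, 148, 180]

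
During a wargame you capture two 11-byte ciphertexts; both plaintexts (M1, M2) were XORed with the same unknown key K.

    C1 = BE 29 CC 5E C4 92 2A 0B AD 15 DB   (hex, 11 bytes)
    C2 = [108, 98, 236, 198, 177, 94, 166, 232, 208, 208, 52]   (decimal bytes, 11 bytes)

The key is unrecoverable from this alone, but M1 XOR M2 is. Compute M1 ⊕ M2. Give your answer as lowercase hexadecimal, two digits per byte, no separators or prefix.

d24b209875cc8ce37dc5ef

C1 ⊕ C2 = (M1 ⊕ K) ⊕ (M2 ⊕ K) = M1 ⊕ M2 — the shared key cancels under XOR.
be xor 6c = d2
29 xor 62 = 4b
cc xor ec = 20
5e xor c6 = 98
c4 xor b1 = 75
92 xor 5e = cc
2a xor a6 = 8c
0b xor e8 = e3
ad xor d0 = 7d
15 xor d0 = c5
db xor 34 = ef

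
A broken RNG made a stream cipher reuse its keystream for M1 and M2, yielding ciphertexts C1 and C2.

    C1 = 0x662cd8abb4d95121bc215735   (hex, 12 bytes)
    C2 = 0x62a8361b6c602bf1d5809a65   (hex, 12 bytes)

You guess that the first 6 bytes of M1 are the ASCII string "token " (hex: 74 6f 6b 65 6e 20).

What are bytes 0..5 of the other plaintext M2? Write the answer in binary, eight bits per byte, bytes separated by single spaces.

First, C1 ⊕ C2 = (M1 ⊕ K) ⊕ (M2 ⊕ K) = M1 ⊕ M2, so the key drops out. Then M2 = (M1 ⊕ M2) ⊕ M1 over the first 6 bytes.
byte 0: (66 XOR 62) XOR 74 = 04 XOR 74 = 70
byte 1: (2c XOR a8) XOR 6f = 84 XOR 6f = eb
byte 2: (d8 XOR 36) XOR 6b = ee XOR 6b = 85
byte 3: (ab XOR 1b) XOR 65 = b0 XOR 65 = d5
byte 4: (b4 XOR 6c) XOR 6e = d8 XOR 6e = b6
byte 5: (d9 XOR 60) XOR 20 = b9 XOR 20 = 99

01110000 11101011 10000101 11010101 10110110 10011001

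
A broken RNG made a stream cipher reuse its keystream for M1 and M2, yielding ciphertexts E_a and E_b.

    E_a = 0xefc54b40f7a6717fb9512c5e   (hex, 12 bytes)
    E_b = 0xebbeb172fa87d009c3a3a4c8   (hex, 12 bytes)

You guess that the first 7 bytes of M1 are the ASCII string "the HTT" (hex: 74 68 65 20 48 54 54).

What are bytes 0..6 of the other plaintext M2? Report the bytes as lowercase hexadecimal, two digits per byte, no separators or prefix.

First, E_a ⊕ E_b = (M1 ⊕ K) ⊕ (M2 ⊕ K) = M1 ⊕ M2, so the key drops out. Then M2 = (M1 ⊕ M2) ⊕ M1 over the first 7 bytes.
byte 0: (ef xor eb) xor 74 = 04 xor 74 = 70
byte 1: (c5 xor be) xor 68 = 7b xor 68 = 13
byte 2: (4b xor b1) xor 65 = fa xor 65 = 9f
byte 3: (40 xor 72) xor 20 = 32 xor 20 = 12
byte 4: (f7 xor fa) xor 48 = 0d xor 48 = 45
byte 5: (a6 xor 87) xor 54 = 21 xor 54 = 75
byte 6: (71 xor d0) xor 54 = a1 xor 54 = f5

70139f124575f5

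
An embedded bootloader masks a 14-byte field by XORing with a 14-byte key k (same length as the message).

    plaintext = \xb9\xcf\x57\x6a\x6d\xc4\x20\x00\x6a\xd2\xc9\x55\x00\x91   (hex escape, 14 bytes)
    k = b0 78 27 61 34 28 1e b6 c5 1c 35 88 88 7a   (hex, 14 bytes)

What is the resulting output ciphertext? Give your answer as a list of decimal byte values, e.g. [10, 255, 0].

XOR is its own inverse, so applying the key byte-wise gives the result directly.
185 xor 176 =   9
207 xor 120 = 183
 87 xor  39 = 112
106 xor  97 =  11
109 xor  52 =  89
196 xor  40 = 236
 32 xor  30 =  62
  0 xor 182 = 182
106 xor 197 = 175
210 xor  28 = 206
201 xor  53 = 252
 85 xor 136 = 221
  0 xor 136 = 136
145 xor 122 = 235

[9, 183, 112, 11, 89, 236, 62, 182, 175, 206, 252, 221, 136, 235]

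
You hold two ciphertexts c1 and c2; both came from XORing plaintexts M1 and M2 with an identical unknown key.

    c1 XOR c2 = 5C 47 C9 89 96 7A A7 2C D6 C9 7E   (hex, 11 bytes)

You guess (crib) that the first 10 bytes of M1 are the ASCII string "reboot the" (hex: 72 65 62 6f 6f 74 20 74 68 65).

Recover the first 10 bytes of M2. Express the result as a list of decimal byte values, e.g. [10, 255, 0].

[46, 34, 171, 230, 249, 14, 135, 88, 190, 172]

Since c1 ⊕ c2 = M1 ⊕ M2, XORing with the guessed M1 bytes yields the corresponding M2 bytes: M2 = (c1 ⊕ c2) ⊕ M1.
 92 ^ 114 =  46
 71 ^ 101 =  34
201 ^  98 = 171
137 ^ 111 = 230
150 ^ 111 = 249
122 ^ 116 =  14
167 ^  32 = 135
 44 ^ 116 =  88
214 ^ 104 = 190
201 ^ 101 = 172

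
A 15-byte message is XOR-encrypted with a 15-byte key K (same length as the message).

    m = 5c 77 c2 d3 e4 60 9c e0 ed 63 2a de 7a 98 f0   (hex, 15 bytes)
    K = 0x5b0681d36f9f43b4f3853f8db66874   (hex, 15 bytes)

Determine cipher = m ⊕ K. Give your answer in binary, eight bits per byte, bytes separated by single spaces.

XOR is its own inverse, so applying the key byte-wise gives the result directly.
byte 0: 5c ^ 5b = 07
byte 1: 77 ^ 06 = 71
byte 2: c2 ^ 81 = 43
byte 3: d3 ^ d3 = 00
byte 4: e4 ^ 6f = 8b
byte 5: 60 ^ 9f = ff
byte 6: 9c ^ 43 = df
byte 7: e0 ^ b4 = 54
byte 8: ed ^ f3 = 1e
byte 9: 63 ^ 85 = e6
byte 10: 2a ^ 3f = 15
byte 11: de ^ 8d = 53
byte 12: 7a ^ b6 = cc
byte 13: 98 ^ 68 = f0
byte 14: f0 ^ 74 = 84

00000111 01110001 01000011 00000000 10001011 11111111 11011111 01010100 00011110 11100110 00010101 01010011 11001100 11110000 10000100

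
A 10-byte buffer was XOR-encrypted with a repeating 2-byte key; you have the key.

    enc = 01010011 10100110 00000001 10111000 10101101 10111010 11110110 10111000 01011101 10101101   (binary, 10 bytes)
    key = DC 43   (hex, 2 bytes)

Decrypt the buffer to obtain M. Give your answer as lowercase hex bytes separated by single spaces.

The 2-byte key repeats, so the effective keystream is dc 43 dc 43 dc 43 dc 43 dc 43.
byte 0: 01010011 XOR 11011100 = 10001111
byte 1: 10100110 XOR 01000011 = 11100101
byte 2: 00000001 XOR 11011100 = 11011101
byte 3: 10111000 XOR 01000011 = 11111011
byte 4: 10101101 XOR 11011100 = 01110001
byte 5: 10111010 XOR 01000011 = 11111001
byte 6: 11110110 XOR 11011100 = 00101010
byte 7: 10111000 XOR 01000011 = 11111011
byte 8: 01011101 XOR 11011100 = 10000001
byte 9: 10101101 XOR 01000011 = 11101110

8f e5 dd fb 71 f9 2a fb 81 ee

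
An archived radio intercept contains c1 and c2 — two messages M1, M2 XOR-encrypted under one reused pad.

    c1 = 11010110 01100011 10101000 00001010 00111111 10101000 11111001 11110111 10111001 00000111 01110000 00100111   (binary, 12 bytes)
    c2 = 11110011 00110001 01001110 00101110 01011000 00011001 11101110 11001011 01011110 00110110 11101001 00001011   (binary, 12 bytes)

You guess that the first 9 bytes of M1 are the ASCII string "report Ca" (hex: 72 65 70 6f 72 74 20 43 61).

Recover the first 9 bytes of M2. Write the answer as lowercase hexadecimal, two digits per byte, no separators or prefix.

5737964b15c5377f86

First, c1 ⊕ c2 = (M1 ⊕ K) ⊕ (M2 ⊕ K) = M1 ⊕ M2, so the key drops out. Then M2 = (M1 ⊕ M2) ⊕ M1 over the first 9 bytes.
byte 0: (d6 xor f3) xor 72 = 25 xor 72 = 57
byte 1: (63 xor 31) xor 65 = 52 xor 65 = 37
byte 2: (a8 xor 4e) xor 70 = e6 xor 70 = 96
byte 3: (0a xor 2e) xor 6f = 24 xor 6f = 4b
byte 4: (3f xor 58) xor 72 = 67 xor 72 = 15
byte 5: (a8 xor 19) xor 74 = b1 xor 74 = c5
byte 6: (f9 xor ee) xor 20 = 17 xor 20 = 37
byte 7: (f7 xor cb) xor 43 = 3c xor 43 = 7f
byte 8: (b9 xor 5e) xor 61 = e7 xor 61 = 86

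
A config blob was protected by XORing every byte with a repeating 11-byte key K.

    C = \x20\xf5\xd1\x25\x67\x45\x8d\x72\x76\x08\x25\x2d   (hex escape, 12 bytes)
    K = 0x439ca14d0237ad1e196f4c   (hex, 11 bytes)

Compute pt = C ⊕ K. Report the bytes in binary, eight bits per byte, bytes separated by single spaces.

01100011 01101001 01110000 01101000 01100101 01110010 00100000 01101100 01101111 01100111 01101001 01101110

The 11-byte key repeats, so the effective keystream is 43 9c a1 4d 02 37 ad 1e 19 6f 4c 43.
byte 0: 20 XOR 43 = 63
byte 1: f5 XOR 9c = 69
byte 2: d1 XOR a1 = 70
byte 3: 25 XOR 4d = 68
byte 4: 67 XOR 02 = 65
byte 5: 45 XOR 37 = 72
byte 6: 8d XOR ad = 20
byte 7: 72 XOR 1e = 6c
byte 8: 76 XOR 19 = 6f
byte 9: 08 XOR 6f = 67
byte 10: 25 XOR 4c = 69
byte 11: 2d XOR 43 = 6e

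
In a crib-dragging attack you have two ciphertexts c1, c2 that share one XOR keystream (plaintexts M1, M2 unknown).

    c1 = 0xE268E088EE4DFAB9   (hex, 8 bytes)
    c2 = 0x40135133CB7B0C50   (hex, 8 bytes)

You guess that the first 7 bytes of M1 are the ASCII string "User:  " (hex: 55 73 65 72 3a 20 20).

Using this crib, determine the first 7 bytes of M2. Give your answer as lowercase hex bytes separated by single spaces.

First, c1 ⊕ c2 = (M1 ⊕ K) ⊕ (M2 ⊕ K) = M1 ⊕ M2, so the key drops out. Then M2 = (M1 ⊕ M2) ⊕ M1 over the first 7 bytes.
byte 0: (e2 xor 40) xor 55 = a2 xor 55 = f7
byte 1: (68 xor 13) xor 73 = 7b xor 73 = 08
byte 2: (e0 xor 51) xor 65 = b1 xor 65 = d4
byte 3: (88 xor 33) xor 72 = bb xor 72 = c9
byte 4: (ee xor cb) xor 3a = 25 xor 3a = 1f
byte 5: (4d xor 7b) xor 20 = 36 xor 20 = 16
byte 6: (fa xor 0c) xor 20 = f6 xor 20 = d6

f7 08 d4 c9 1f 16 d6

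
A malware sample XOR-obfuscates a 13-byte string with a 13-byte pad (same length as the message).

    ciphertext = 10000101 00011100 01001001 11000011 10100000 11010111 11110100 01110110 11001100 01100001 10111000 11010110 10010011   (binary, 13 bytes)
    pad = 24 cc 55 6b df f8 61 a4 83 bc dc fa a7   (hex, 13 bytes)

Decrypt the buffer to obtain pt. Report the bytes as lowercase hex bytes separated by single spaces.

a1 d0 1c a8 7f 2f 95 d2 4f dd 64 2c 34

85 xor 24 = a1
1c xor cc = d0
49 xor 55 = 1c
c3 xor 6b = a8
a0 xor df = 7f
d7 xor f8 = 2f
f4 xor 61 = 95
76 xor a4 = d2
cc xor 83 = 4f
61 xor bc = dd
b8 xor dc = 64
d6 xor fa = 2c
93 xor a7 = 34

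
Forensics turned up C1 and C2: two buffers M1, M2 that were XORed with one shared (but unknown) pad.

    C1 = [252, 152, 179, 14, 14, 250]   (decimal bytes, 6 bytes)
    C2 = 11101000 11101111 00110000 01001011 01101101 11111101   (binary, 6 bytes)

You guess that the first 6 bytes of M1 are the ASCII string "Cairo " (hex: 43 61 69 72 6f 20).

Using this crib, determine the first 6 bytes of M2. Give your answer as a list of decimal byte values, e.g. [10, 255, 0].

First, C1 ⊕ C2 = (M1 ⊕ K) ⊕ (M2 ⊕ K) = M1 ⊕ M2, so the key drops out. Then M2 = (M1 ⊕ M2) ⊕ M1 over the first 6 bytes.
byte 0: (fc ^ e8) ^ 43 = 14 ^ 43 = 57
byte 1: (98 ^ ef) ^ 61 = 77 ^ 61 = 16
byte 2: (b3 ^ 30) ^ 69 = 83 ^ 69 = ea
byte 3: (0e ^ 4b) ^ 72 = 45 ^ 72 = 37
byte 4: (0e ^ 6d) ^ 6f = 63 ^ 6f = 0c
byte 5: (fa ^ fd) ^ 20 = 07 ^ 20 = 27

[87, 22, 234, 55, 12, 39]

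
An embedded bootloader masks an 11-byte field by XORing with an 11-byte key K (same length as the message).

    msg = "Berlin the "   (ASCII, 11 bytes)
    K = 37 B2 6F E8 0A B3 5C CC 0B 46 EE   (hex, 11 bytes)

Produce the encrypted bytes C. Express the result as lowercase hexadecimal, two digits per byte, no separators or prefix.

75d71d8463dd7cb86323ce

42 xor 37 = 75
65 xor b2 = d7
72 xor 6f = 1d
6c xor e8 = 84
69 xor 0a = 63
6e xor b3 = dd
20 xor 5c = 7c
74 xor cc = b8
68 xor 0b = 63
65 xor 46 = 23
20 xor ee = ce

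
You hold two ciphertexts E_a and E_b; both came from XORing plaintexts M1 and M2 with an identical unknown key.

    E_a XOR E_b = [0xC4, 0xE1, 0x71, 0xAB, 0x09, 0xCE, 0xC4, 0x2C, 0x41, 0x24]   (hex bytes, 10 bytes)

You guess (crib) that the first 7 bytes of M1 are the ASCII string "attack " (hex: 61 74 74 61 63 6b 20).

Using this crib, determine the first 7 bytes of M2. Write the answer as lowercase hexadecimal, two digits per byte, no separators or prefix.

a59505ca6aa5e4

Since E_a ⊕ E_b = M1 ⊕ M2, XORing with the guessed M1 bytes yields the corresponding M2 bytes: M2 = (E_a ⊕ E_b) ⊕ M1.
byte 0: c4 ⊕ 61 = a5
byte 1: e1 ⊕ 74 = 95
byte 2: 71 ⊕ 74 = 05
byte 3: ab ⊕ 61 = ca
byte 4: 09 ⊕ 63 = 6a
byte 5: ce ⊕ 6b = a5
byte 6: c4 ⊕ 20 = e4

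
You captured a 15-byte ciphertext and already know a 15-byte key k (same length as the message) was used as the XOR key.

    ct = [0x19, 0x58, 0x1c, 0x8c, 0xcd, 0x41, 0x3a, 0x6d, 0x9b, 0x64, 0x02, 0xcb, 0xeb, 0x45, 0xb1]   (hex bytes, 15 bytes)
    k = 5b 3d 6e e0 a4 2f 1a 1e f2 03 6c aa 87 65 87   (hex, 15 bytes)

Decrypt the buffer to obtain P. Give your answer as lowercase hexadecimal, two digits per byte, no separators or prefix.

4265726c696e207369676e616c2036

XOR is its own inverse, so applying the key byte-wise gives the result directly.
byte 0: 19 xor 5b = 42
byte 1: 58 xor 3d = 65
byte 2: 1c xor 6e = 72
byte 3: 8c xor e0 = 6c
byte 4: cd xor a4 = 69
byte 5: 41 xor 2f = 6e
byte 6: 3a xor 1a = 20
byte 7: 6d xor 1e = 73
byte 8: 9b xor f2 = 69
byte 9: 64 xor 03 = 67
byte 10: 02 xor 6c = 6e
byte 11: cb xor aa = 61
byte 12: eb xor 87 = 6c
byte 13: 45 xor 65 = 20
byte 14: b1 xor 87 = 36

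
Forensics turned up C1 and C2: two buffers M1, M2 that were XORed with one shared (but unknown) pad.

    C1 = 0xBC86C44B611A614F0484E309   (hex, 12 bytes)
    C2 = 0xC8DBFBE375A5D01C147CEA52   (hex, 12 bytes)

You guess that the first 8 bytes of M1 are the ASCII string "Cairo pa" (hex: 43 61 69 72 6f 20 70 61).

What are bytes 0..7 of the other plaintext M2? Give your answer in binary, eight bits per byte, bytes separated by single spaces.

00110111 00111100 01010110 11011010 01111011 10011111 11000001 00110010

First, C1 ⊕ C2 = (M1 ⊕ K) ⊕ (M2 ⊕ K) = M1 ⊕ M2, so the key drops out. Then M2 = (M1 ⊕ M2) ⊕ M1 over the first 8 bytes.
byte 0: (bc XOR c8) XOR 43 = 74 XOR 43 = 37
byte 1: (86 XOR db) XOR 61 = 5d XOR 61 = 3c
byte 2: (c4 XOR fb) XOR 69 = 3f XOR 69 = 56
byte 3: (4b XOR e3) XOR 72 = a8 XOR 72 = da
byte 4: (61 XOR 75) XOR 6f = 14 XOR 6f = 7b
byte 5: (1a XOR a5) XOR 20 = bf XOR 20 = 9f
byte 6: (61 XOR d0) XOR 70 = b1 XOR 70 = c1
byte 7: (4f XOR 1c) XOR 61 = 53 XOR 61 = 32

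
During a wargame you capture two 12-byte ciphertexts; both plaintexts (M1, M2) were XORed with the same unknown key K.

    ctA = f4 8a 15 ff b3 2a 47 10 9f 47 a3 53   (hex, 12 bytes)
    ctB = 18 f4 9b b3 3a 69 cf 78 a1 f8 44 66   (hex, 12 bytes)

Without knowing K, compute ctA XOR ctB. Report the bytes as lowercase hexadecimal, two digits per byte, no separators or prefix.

ctA ⊕ ctB = (M1 ⊕ K) ⊕ (M2 ⊕ K) = M1 ⊕ M2 — the shared key cancels under XOR.
byte 0: f4 XOR 18 = ec
byte 1: 8a XOR f4 = 7e
byte 2: 15 XOR 9b = 8e
byte 3: ff XOR b3 = 4c
byte 4: b3 XOR 3a = 89
byte 5: 2a XOR 69 = 43
byte 6: 47 XOR cf = 88
byte 7: 10 XOR 78 = 68
byte 8: 9f XOR a1 = 3e
byte 9: 47 XOR f8 = bf
byte 10: a3 XOR 44 = e7
byte 11: 53 XOR 66 = 35

ec7e8e4c894388683ebfe735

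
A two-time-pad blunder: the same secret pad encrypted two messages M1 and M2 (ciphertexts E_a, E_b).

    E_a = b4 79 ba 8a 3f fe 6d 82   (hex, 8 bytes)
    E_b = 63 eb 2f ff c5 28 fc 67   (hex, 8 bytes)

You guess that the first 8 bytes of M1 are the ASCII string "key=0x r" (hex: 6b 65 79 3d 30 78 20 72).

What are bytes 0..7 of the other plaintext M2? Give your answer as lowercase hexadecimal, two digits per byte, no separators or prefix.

First, E_a ⊕ E_b = (M1 ⊕ K) ⊕ (M2 ⊕ K) = M1 ⊕ M2, so the key drops out. Then M2 = (M1 ⊕ M2) ⊕ M1 over the first 8 bytes.
byte 0: (b4 ⊕ 63) ⊕ 6b = d7 ⊕ 6b = bc
byte 1: (79 ⊕ eb) ⊕ 65 = 92 ⊕ 65 = f7
byte 2: (ba ⊕ 2f) ⊕ 79 = 95 ⊕ 79 = ec
byte 3: (8a ⊕ ff) ⊕ 3d = 75 ⊕ 3d = 48
byte 4: (3f ⊕ c5) ⊕ 30 = fa ⊕ 30 = ca
byte 5: (fe ⊕ 28) ⊕ 78 = d6 ⊕ 78 = ae
byte 6: (6d ⊕ fc) ⊕ 20 = 91 ⊕ 20 = b1
byte 7: (82 ⊕ 67) ⊕ 72 = e5 ⊕ 72 = 97

bcf7ec48caaeb197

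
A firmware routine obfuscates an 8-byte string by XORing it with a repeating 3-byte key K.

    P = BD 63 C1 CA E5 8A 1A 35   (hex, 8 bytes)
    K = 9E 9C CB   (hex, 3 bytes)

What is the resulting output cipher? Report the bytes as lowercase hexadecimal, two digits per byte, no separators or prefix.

23ff0a54794184a9

The 3-byte key repeats, so the effective keystream is 9e 9c cb 9e 9c cb 9e 9c.
byte 0: bd ^ 9e = 23
byte 1: 63 ^ 9c = ff
byte 2: c1 ^ cb = 0a
byte 3: ca ^ 9e = 54
byte 4: e5 ^ 9c = 79
byte 5: 8a ^ cb = 41
byte 6: 1a ^ 9e = 84
byte 7: 35 ^ 9c = a9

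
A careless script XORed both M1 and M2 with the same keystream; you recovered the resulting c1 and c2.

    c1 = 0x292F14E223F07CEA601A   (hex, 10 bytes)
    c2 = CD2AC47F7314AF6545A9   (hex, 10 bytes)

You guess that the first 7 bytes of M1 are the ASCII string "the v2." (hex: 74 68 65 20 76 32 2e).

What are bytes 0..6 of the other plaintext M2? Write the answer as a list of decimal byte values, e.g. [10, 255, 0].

First, c1 ⊕ c2 = (M1 ⊕ K) ⊕ (M2 ⊕ K) = M1 ⊕ M2, so the key drops out. Then M2 = (M1 ⊕ M2) ⊕ M1 over the first 7 bytes.
byte 0: (29 xor cd) xor 74 = e4 xor 74 = 90
byte 1: (2f xor 2a) xor 68 = 05 xor 68 = 6d
byte 2: (14 xor c4) xor 65 = d0 xor 65 = b5
byte 3: (e2 xor 7f) xor 20 = 9d xor 20 = bd
byte 4: (23 xor 73) xor 76 = 50 xor 76 = 26
byte 5: (f0 xor 14) xor 32 = e4 xor 32 = d6
byte 6: (7c xor af) xor 2e = d3 xor 2e = fd

[144, 109, 181, 189, 38, 214, 253]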